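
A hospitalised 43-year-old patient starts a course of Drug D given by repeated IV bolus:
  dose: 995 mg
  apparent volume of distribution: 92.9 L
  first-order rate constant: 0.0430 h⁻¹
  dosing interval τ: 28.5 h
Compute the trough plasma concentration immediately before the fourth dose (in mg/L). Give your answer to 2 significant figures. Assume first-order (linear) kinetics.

4.3 mg/L

C₀ per dose = Dose / Vd = 995 / 92.9 = 10.71 mg/L
Fraction remaining after one interval: r = e^(−kτ) = e^(−0.04300 × 28.5) = 0.2936
Before dose 4, 3 doses have been given (aged 1τ, 2τ, 3τ).
C_trough = C₀ × (r + r² + … + r^3) = C₀ × r(1−r^3)/(1−r)
        = 10.71 × 0.2936 × (1 − 0.02531) / (1 − 0.2936) = 4.339 mg/L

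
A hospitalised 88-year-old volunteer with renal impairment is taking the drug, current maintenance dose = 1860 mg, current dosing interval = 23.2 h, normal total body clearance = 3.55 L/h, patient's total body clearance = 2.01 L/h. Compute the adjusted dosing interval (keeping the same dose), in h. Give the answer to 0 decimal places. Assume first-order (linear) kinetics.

41 h

To keep the same average steady-state level, dosing rate must scale with clearance.
CL ratio = 2.01 / 3.55 = 0.5662
New interval (same dose) = 23.2 / 0.5662 = 40.97 h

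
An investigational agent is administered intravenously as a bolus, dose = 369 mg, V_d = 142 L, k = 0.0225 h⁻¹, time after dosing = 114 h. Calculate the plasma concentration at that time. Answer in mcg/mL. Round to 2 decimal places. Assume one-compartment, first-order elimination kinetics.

C₀ = Dose / Vd = 369.0 / 142 = 2.599 mg/L
C = C₀ · e^(−k·t) = 2.599 × e^(−0.02250 × 114)
  = 2.599 × 0.07692 = 0.1999 mg/L
(0.1999 mg/L = 0.1999 mcg/mL)

0.20 mcg/mL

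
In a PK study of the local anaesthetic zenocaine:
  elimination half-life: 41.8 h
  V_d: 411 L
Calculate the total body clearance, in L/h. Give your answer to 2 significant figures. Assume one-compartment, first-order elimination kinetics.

k = ln2 / t½ = 0.693147 / 41.8 = 0.01658 h⁻¹
CL = k × Vd = 0.01658 × 411 = 6.814 L/h

6.8 L/h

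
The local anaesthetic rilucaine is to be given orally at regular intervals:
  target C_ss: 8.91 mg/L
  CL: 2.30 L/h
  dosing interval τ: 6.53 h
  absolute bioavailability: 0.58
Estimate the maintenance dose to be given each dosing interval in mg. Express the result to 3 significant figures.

231 mg

At steady state, F × (Dose/τ) = Css × CL.
Dose = Css × CL × τ / F = 8.91 × 2.300 × 6.53 / 0.58 = 230.7 mg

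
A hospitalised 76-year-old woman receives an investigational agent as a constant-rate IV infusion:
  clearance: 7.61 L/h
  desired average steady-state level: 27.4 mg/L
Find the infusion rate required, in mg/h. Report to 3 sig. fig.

At steady state, infusion rate R₀ = Css × CL = 27.4 × 7.610 = 208.5 mg/h

209 mg/h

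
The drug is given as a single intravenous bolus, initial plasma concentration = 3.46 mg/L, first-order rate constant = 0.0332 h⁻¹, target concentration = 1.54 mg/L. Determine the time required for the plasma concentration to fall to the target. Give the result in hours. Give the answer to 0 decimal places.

t = ln(C₀ / C) / k = ln(3.460 / 1.54) / 0.03320
  = ln(2.247) / 0.03320 = 0.8096 / 0.03320 = 24.39 h

24 h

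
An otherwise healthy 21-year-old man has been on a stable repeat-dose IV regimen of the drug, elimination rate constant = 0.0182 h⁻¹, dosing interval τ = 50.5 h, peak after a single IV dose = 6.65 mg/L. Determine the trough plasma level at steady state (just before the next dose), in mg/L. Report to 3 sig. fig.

4.41 mg/L

e^(−kτ) = e^(−0.01820 × 50.5) = 0.3989
Accumulation ratio R = 1 / (1 − e^(−kτ)) = 1 / (1 − 0.3989) = 1.664
Steady-state trough = C₀ × R × e^(−kτ) = 6.65 × 1.664 × 0.3989 = 4.414 mg/L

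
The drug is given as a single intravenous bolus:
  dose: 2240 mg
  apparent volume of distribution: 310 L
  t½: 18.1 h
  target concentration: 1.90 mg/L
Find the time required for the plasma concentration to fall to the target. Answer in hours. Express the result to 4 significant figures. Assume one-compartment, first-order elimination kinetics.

C₀ = Dose / Vd = 2240 / 310 = 7.226 mg/L
k = ln2 / t½ = 0.693147 / 18.1 = 0.03830 h⁻¹
t = ln(C₀ / C) / k = ln(7.226 / 1.90) / 0.03830
  = ln(3.803) / 0.03830 = 1.336 / 0.03830 = 34.88 h

34.88 h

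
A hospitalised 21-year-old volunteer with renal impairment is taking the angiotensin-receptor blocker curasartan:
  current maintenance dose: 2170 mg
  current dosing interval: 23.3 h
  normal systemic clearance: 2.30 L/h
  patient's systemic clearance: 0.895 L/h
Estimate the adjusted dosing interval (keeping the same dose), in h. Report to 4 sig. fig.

To keep the same average steady-state level, dosing rate must scale with clearance.
CL ratio = 0.895 / 2.30 = 0.3891
New interval (same dose) = 23.3 / 0.3891 = 59.88 h

59.88 h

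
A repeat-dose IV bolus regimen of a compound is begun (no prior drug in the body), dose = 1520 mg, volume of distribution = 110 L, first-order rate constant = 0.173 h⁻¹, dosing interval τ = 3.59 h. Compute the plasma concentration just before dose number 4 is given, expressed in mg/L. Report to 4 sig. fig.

13.56 mg/L

C₀ per dose = Dose / Vd = 1520 / 110 = 13.82 mg/L
Fraction remaining after one interval: r = e^(−kτ) = e^(−0.1730 × 3.59) = 0.5374
Before dose 4, 3 doses have been given (aged 1τ, 2τ, 3τ).
C_trough = C₀ × (r + r² + … + r^3) = C₀ × r(1−r^3)/(1−r)
        = 13.82 × 0.5374 × (1 − 0.1552) / (1 − 0.5374) = 13.56 mg/L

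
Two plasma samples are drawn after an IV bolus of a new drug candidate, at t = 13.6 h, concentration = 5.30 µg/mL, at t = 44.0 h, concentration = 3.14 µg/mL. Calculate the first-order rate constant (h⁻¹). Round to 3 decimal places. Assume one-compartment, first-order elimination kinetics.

k = ln(C₁/C₂) / (t₂ − t₁) = ln(5.30/3.14) / (44.0 − 13.6)
  = 0.5235 / 30.40 = 0.01722 h⁻¹

0.017 h⁻¹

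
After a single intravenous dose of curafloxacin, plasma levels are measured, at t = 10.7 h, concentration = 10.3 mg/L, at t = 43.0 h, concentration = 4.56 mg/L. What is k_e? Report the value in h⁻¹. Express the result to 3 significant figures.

0.0252 h⁻¹

k = ln(C₁/C₂) / (t₂ − t₁) = ln(10.3/4.56) / (43.0 − 10.7)
  = 0.8148 / 32.30 = 0.02523 h⁻¹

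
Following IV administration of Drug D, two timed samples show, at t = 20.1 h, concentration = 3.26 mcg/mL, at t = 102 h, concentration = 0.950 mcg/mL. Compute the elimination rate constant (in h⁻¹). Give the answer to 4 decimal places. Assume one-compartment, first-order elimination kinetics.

0.0151 h⁻¹

k = ln(C₁/C₂) / (t₂ − t₁) = ln(3.26/0.950) / (102 − 20.1)
  = 1.233 / 81.90 = 0.01505 h⁻¹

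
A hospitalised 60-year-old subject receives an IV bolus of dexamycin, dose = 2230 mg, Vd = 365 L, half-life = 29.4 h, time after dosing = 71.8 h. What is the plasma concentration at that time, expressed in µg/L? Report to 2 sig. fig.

C₀ = Dose / Vd = 2230 / 365 = 6.110 mg/L
k = ln2 / t½ = 0.693147 / 29.4 = 0.02358 h⁻¹
C = C₀ · e^(−k·t) = 6.110 × e^(−0.02358 × 71.8)
  = 6.110 × 0.1840 = 1.124 mg/L
Convert: 1.124 mg/L × 1000 = 1124 µg/L

1100 µg/L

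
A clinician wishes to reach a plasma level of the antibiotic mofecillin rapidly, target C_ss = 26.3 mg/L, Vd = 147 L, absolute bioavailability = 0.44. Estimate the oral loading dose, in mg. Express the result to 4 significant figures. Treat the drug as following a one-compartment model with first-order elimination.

8787 mg

LD = Css × Vd / F = 26.3 × 147 / 0.44 = 8787 mg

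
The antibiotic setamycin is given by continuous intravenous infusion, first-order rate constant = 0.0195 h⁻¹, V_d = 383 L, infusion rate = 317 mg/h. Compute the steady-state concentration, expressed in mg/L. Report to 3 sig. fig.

CL = k × Vd = 0.01950 × 383 = 7.469 L/h
At steady state Css = R₀ / CL = 317 / 7.469 = 42.44 mg/L

42.4 mg/L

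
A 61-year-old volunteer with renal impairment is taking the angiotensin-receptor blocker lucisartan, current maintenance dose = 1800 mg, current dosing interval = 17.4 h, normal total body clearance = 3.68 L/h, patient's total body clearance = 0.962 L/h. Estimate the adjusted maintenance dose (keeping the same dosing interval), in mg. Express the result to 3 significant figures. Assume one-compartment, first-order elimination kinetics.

471 mg

To keep the same average steady-state level, dosing rate must scale with clearance.
CL ratio = 0.962 / 3.68 = 0.2614
New dose (same interval) = 1800 × 0.2614 = 470.5 mg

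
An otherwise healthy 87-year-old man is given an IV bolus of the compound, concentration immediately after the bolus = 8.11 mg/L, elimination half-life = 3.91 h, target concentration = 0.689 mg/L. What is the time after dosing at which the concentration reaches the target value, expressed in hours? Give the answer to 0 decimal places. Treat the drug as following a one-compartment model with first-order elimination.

k = ln2 / t½ = 0.693147 / 3.91 = 0.1773 h⁻¹
t = ln(C₀ / C) / k = ln(8.110 / 0.689) / 0.1773
  = ln(11.77) / 0.1773 = 2.466 / 0.1773 = 13.91 h

14 h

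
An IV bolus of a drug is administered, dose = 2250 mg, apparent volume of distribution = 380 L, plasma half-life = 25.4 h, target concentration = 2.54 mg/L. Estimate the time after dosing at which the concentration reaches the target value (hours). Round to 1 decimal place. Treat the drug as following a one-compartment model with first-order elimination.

31.0 h

C₀ = Dose / Vd = 2250 / 380 = 5.921 mg/L
k = ln2 / t½ = 0.693147 / 25.4 = 0.02729 h⁻¹
t = ln(C₀ / C) / k = ln(5.921 / 2.54) / 0.02729
  = ln(2.331) / 0.02729 = 0.8463 / 0.02729 = 31.01 h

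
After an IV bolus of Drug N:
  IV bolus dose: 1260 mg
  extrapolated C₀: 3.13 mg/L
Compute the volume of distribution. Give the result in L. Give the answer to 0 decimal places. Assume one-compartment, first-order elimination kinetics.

403 L

Vd = Dose / C₀ = 1260 / 3.13 = 402.6 L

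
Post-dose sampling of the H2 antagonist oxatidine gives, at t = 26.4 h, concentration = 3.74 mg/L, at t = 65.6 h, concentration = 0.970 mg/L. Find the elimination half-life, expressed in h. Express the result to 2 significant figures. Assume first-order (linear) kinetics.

k = ln(C₁/C₂) / (t₂ − t₁) = ln(3.74/0.970) / (65.6 − 26.4)
  = 1.350 / 39.20 = 0.03444 h⁻¹
t½ = ln2 / k = 0.693147 / 0.03444 = 20.13 h

20 h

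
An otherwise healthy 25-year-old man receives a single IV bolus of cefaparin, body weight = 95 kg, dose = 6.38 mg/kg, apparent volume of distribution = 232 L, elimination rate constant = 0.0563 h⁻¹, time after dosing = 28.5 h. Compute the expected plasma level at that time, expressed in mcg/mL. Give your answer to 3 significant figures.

0.525 mcg/mL

Total dose = 6.38 × 95 = 606.1 mg
C₀ = Dose / Vd = 606.1 / 232 = 2.613 mg/L
C = C₀ · e^(−k·t) = 2.613 × e^(−0.05630 × 28.5)
  = 2.613 × 0.2010 = 0.5252 mg/L
(0.5252 mg/L = 0.5252 mcg/mL)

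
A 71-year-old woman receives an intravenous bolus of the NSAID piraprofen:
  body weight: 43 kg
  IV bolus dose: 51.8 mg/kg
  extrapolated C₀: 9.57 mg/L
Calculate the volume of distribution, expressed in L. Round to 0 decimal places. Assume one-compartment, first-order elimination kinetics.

233 L

Dose = 51.8 × 43 = 2227 mg
Vd = Dose / C₀ = 2227 / 9.57 = 232.7 L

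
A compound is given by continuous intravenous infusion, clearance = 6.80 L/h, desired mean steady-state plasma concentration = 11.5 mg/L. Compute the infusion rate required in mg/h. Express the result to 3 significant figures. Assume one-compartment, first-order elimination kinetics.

78.2 mg/h

At steady state, infusion rate R₀ = Css × CL = 11.5 × 6.800 = 78.20 mg/h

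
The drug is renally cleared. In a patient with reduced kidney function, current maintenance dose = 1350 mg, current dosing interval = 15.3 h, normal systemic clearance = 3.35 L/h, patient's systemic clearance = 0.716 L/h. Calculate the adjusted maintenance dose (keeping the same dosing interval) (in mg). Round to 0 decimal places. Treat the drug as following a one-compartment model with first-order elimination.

To keep the same average steady-state level, dosing rate must scale with clearance.
CL ratio = 0.716 / 3.35 = 0.2137
New dose (same interval) = 1350 × 0.2137 = 288.5 mg

289 mg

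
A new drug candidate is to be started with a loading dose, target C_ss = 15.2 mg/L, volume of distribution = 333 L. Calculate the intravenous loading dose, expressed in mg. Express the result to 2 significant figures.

LD = Css × Vd = 15.2 × 333 = 5062 mg

5100 mg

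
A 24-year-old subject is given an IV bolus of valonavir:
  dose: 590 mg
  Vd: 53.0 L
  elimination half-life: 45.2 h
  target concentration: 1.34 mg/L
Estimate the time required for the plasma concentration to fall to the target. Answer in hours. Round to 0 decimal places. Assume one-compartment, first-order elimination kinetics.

C₀ = Dose / Vd = 590.0 / 53.0 = 11.13 mg/L
k = ln2 / t½ = 0.693147 / 45.2 = 0.01534 h⁻¹
t = ln(C₀ / C) / k = ln(11.13 / 1.34) / 0.01534
  = ln(8.306) / 0.01534 = 2.117 / 0.01534 = 138.0 h

138 h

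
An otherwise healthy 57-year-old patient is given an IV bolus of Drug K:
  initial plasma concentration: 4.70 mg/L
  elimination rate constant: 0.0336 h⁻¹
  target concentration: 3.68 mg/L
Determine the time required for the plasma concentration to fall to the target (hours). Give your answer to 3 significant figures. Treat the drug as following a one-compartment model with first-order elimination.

7.28 h

t = ln(C₀ / C) / k = ln(4.700 / 3.68) / 0.03360
  = ln(1.277) / 0.03360 = 0.2445 / 0.03360 = 7.277 h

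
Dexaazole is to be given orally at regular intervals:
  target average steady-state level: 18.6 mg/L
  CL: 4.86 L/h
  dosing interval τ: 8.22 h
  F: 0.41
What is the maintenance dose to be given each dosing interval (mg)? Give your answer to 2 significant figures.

At steady state, F × (Dose/τ) = Css × CL.
Dose = Css × CL × τ / F = 18.6 × 4.860 × 8.22 / 0.41 = 1812 mg

1800 mg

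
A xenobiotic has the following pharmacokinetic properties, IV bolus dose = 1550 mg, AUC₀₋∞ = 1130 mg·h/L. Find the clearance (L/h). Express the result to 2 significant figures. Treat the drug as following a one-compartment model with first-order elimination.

1.4 L/h

CL = Dose / AUC = 1550 / 1130 = 1.372 L/h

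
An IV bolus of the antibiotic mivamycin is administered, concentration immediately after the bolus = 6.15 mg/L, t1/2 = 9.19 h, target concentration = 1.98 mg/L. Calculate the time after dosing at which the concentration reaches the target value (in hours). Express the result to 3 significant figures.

15.0 h

k = ln2 / t½ = 0.693147 / 9.19 = 0.07542 h⁻¹
t = ln(C₀ / C) / k = ln(6.150 / 1.98) / 0.07542
  = ln(3.106) / 0.07542 = 1.133 / 0.07542 = 15.02 h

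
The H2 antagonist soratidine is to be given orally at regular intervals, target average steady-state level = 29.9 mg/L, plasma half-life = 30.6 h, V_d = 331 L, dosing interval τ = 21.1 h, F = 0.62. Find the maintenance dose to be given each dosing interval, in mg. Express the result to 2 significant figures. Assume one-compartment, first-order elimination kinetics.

k = ln2 / t½ = 0.693147 / 30.6 = 0.02265 h⁻¹
CL = k × Vd = 0.02265 × 331 = 7.497 L/h
At steady state, F × (Dose/τ) = Css × CL.
Dose = Css × CL × τ / F = 29.9 × 7.497 × 21.1 / 0.62 = 7629 mg

7600 mg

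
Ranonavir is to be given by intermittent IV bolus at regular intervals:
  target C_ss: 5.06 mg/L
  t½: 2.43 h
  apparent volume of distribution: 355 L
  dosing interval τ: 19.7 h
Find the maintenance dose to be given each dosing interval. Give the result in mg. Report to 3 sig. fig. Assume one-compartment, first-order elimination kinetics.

10100 mg

k = ln2 / t½ = 0.693147 / 2.43 = 0.2852 h⁻¹
CL = k × Vd = 0.2852 × 355 = 101.2 L/h
At steady state, Dose/τ = Css × CL.
Dose = Css × CL × τ = 5.06 × 101.2 × 19.7 = 10090 mg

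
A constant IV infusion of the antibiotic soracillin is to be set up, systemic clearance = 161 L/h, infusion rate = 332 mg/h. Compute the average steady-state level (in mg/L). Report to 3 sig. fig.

At steady state Css = R₀ / CL = 332 / 161.0 = 2.062 mg/L

2.06 mg/L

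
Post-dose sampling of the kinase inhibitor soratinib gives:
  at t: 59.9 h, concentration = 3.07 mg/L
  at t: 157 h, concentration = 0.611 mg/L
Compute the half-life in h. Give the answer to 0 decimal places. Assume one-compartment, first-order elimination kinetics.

42 h

k = ln(C₁/C₂) / (t₂ − t₁) = ln(3.07/0.611) / (157 − 59.9)
  = 1.614 / 97.10 = 0.01662 h⁻¹
t½ = ln2 / k = 0.693147 / 0.01662 = 41.71 h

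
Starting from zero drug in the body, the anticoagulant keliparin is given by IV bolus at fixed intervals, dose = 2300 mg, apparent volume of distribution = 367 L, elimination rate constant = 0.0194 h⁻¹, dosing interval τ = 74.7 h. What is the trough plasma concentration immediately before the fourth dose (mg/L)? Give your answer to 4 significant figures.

1.898 mg/L

C₀ per dose = Dose / Vd = 2300 / 367 = 6.267 mg/L
Fraction remaining after one interval: r = e^(−kτ) = e^(−0.01940 × 74.7) = 0.2348
Before dose 4, 3 doses have been given (aged 1τ, 2τ, 3τ).
C_trough = C₀ × (r + r² + … + r^3) = C₀ × r(1−r^3)/(1−r)
        = 6.267 × 0.2348 × (1 − 0.01294) / (1 − 0.2348) = 1.898 mg/L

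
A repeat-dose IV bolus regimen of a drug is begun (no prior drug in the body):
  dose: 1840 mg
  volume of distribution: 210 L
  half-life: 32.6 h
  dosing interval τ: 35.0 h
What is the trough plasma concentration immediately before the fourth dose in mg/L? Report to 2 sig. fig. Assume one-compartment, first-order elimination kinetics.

7.1 mg/L

C₀ per dose = Dose / Vd = 1840 / 210 = 8.762 mg/L
k = ln2 / t½ = 0.693147 / 32.6 = 0.02126 h⁻¹
Fraction remaining after one interval: r = e^(−kτ) = e^(−0.02126 × 35.0) = 0.4752
Before dose 4, 3 doses have been given (aged 1τ, 2τ, 3τ).
C_trough = C₀ × (r + r² + … + r^3) = C₀ × r(1−r^3)/(1−r)
        = 8.762 × 0.4752 × (1 − 0.1073) / (1 − 0.4752) = 7.083 mg/L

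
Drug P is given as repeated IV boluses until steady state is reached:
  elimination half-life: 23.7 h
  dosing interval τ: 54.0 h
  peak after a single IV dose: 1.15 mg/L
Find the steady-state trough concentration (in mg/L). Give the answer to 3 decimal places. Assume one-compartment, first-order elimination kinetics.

k = ln2 / t½ = 0.693147 / 23.7 = 0.02925 h⁻¹
e^(−kτ) = e^(−0.02925 × 54.0) = 0.2061
Accumulation ratio R = 1 / (1 − e^(−kτ)) = 1 / (1 − 0.2061) = 1.260
Steady-state trough = C₀ × R × e^(−kτ) = 1.15 × 1.260 × 0.2061 = 0.2986 mg/L

0.299 mg/L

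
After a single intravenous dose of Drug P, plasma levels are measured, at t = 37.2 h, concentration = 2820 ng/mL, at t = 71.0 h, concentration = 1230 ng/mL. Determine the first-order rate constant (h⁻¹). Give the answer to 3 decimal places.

k = ln(C₁/C₂) / (t₂ − t₁) = ln(2820/1230) / (71.0 − 37.2)
  = 0.8297 / 33.80 = 0.02455 h⁻¹

0.025 h⁻¹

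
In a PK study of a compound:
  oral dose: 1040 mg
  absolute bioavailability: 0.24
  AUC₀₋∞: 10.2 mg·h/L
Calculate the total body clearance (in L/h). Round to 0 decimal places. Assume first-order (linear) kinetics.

CL = F·Dose / AUC = 0.24 × 1040 / 10.2 = 24.47 L/h

24 L/h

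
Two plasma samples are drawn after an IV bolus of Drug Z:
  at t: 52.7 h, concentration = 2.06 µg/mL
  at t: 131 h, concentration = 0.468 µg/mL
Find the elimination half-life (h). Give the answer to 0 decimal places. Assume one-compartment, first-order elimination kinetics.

37 h

k = ln(C₁/C₂) / (t₂ − t₁) = ln(2.06/0.468) / (131 − 52.7)
  = 1.482 / 78.30 = 0.01893 h⁻¹
t½ = ln2 / k = 0.693147 / 0.01893 = 36.62 h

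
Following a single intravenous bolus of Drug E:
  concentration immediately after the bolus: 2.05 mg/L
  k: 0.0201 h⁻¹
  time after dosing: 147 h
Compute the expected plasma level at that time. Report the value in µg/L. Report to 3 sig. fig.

C = C₀ · e^(−k·t) = 2.050 × e^(−0.02010 × 147)
  = 2.050 × 0.05209 = 0.1068 mg/L
Convert: 0.1068 mg/L × 1000 = 106.8 µg/L

107 µg/L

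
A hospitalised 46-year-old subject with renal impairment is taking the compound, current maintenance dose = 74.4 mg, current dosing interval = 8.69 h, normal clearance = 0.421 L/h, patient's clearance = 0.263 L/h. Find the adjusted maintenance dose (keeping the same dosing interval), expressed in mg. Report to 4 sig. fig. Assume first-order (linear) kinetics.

To keep the same average steady-state level, dosing rate must scale with clearance.
CL ratio = 0.263 / 0.421 = 0.6247
New dose (same interval) = 74.4 × 0.6247 = 46.48 mg

46.48 mg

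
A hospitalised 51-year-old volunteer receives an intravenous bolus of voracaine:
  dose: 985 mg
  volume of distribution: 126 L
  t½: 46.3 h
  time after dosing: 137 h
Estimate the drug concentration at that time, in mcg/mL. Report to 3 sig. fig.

1.01 mcg/mL

C₀ = Dose / Vd = 985.0 / 126 = 7.817 mg/L
k = ln2 / t½ = 0.693147 / 46.3 = 0.01497 h⁻¹
C = C₀ · e^(−k·t) = 7.817 × e^(−0.01497 × 137)
  = 7.817 × 0.1286 = 1.005 mg/L
(1.005 mg/L = 1.005 mcg/mL)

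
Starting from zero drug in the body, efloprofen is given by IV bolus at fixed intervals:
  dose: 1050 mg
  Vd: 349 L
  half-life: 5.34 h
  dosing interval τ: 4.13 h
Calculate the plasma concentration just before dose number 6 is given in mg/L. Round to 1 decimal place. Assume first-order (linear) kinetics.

4.0 mg/L

C₀ per dose = Dose / Vd = 1050 / 349 = 3.009 mg/L
k = ln2 / t½ = 0.693147 / 5.34 = 0.1298 h⁻¹
Fraction remaining after one interval: r = e^(−kτ) = e^(−0.1298 × 4.13) = 0.5850
Before dose 6, 5 doses have been given (aged 1τ, 2τ, 3τ, 4τ, 5τ).
C_trough = C₀ × (r + r² + … + r^5) = C₀ × r(1−r^5)/(1−r)
        = 3.009 × 0.5850 × (1 − 0.06851) / (1 − 0.5850) = 3.951 mg/L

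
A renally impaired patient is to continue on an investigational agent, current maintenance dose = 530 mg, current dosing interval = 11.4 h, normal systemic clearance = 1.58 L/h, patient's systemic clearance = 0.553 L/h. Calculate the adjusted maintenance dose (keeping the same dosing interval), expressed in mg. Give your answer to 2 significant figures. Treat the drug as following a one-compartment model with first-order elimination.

To keep the same average steady-state level, dosing rate must scale with clearance.
CL ratio = 0.553 / 1.58 = 0.3500
New dose (same interval) = 530 × 0.3500 = 185.5 mg

190 mg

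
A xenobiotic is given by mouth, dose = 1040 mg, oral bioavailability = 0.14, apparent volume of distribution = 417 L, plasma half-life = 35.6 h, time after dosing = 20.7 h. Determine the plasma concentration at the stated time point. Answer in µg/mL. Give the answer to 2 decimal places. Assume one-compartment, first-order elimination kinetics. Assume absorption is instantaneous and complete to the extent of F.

Amount reaching circulation = F × Dose = 0.14 × 1040 = 145.6 mg
C₀ = F·Dose / Vd = 145.6 / 417 = 0.3492 mg/L
k = ln2 / t½ = 0.693147 / 35.6 = 0.01947 h⁻¹
C = C₀ · e^(−k·t) = 0.3492 × e^(−0.01947 × 20.7)
  = 0.3492 × 0.6683 = 0.2334 mg/L
(0.2334 mg/L = 0.2334 µg/mL)

0.23 µg/mL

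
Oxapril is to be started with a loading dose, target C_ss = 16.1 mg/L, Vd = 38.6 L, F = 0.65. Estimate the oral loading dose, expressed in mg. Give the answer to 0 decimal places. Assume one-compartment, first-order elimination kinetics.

LD = Css × Vd / F = 16.1 × 38.6 / 0.65 = 956.1 mg

956 mg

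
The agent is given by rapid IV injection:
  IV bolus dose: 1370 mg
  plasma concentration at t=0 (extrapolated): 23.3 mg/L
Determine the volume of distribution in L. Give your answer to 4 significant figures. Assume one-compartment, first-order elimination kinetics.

58.80 L

Vd = Dose / C₀ = 1370 / 23.3 = 58.80 L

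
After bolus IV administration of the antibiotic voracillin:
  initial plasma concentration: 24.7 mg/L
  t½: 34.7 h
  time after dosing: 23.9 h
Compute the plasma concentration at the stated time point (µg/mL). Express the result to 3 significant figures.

15.3 µg/mL

k = ln2 / t½ = 0.693147 / 34.7 = 0.01998 h⁻¹
C = C₀ · e^(−k·t) = 24.70 × e^(−0.01998 × 23.9)
  = 24.70 × 0.6203 = 15.32 mg/L
(15.32 mg/L = 15.32 µg/mL)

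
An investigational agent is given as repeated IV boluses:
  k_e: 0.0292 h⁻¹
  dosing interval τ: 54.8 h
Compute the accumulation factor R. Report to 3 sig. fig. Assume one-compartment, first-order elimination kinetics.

1.25

e^(−kτ) = e^(−0.02920 × 54.8) = 0.2019
Accumulation ratio R = 1 / (1 − e^(−kτ)) = 1 / (1 − 0.2019) = 1.253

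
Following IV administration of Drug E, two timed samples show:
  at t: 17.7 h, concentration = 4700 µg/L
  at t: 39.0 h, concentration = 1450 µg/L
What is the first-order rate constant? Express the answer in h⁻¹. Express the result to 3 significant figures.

k = ln(C₁/C₂) / (t₂ − t₁) = ln(4700/1450) / (39.0 − 17.7)
  = 1.176 / 21.30 = 0.05521 h⁻¹

0.0552 h⁻¹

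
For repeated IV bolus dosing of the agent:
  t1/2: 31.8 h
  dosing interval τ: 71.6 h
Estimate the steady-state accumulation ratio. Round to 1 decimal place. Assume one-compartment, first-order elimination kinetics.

1.3

k = ln2 / t½ = 0.693147 / 31.8 = 0.02180 h⁻¹
e^(−kτ) = e^(−0.02180 × 71.6) = 0.2100
Accumulation ratio R = 1 / (1 − e^(−kτ)) = 1 / (1 − 0.2100) = 1.266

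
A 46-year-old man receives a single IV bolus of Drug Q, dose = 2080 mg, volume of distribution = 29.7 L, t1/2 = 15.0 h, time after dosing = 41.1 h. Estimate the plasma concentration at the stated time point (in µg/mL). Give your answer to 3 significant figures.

C₀ = Dose / Vd = 2080 / 29.7 = 70.03 mg/L
k = ln2 / t½ = 0.693147 / 15.0 = 0.04621 h⁻¹
C = C₀ · e^(−k·t) = 70.03 × e^(−0.04621 × 41.1)
  = 70.03 × 0.1497 = 10.48 mg/L
(10.48 mg/L = 10.48 µg/mL)

10.5 µg/mL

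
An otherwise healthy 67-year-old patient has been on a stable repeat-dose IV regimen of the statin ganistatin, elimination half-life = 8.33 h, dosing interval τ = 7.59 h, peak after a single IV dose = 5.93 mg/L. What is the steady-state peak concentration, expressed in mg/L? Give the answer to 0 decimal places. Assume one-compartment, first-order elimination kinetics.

13 mg/L

k = ln2 / t½ = 0.693147 / 8.33 = 0.08321 h⁻¹
e^(−kτ) = e^(−0.08321 × 7.59) = 0.5318
Accumulation ratio R = 1 / (1 − e^(−kτ)) = 1 / (1 − 0.5318) = 2.136
Steady-state peak = C₀ × R = 5.93 × 2.136 = 12.67 mg/L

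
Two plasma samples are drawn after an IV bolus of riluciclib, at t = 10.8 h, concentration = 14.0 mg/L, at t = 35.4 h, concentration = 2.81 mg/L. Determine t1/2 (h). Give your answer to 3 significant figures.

10.6 h

k = ln(C₁/C₂) / (t₂ − t₁) = ln(14.0/2.81) / (35.4 − 10.8)
  = 1.606 / 24.60 = 0.06528 h⁻¹
t½ = ln2 / k = 0.693147 / 0.06528 = 10.62 h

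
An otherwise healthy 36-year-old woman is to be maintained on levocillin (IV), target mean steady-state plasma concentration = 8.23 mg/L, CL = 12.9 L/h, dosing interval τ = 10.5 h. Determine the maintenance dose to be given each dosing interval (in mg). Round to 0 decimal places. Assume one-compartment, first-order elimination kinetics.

At steady state, Dose/τ = Css × CL.
Dose = Css × CL × τ = 8.23 × 12.90 × 10.5 = 1115 mg

1115 mg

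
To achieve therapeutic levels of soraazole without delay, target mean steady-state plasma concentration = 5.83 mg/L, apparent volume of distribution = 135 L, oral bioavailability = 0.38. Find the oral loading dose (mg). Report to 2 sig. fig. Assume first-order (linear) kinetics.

2100 mg

LD = Css × Vd / F = 5.83 × 135 / 0.38 = 2071 mg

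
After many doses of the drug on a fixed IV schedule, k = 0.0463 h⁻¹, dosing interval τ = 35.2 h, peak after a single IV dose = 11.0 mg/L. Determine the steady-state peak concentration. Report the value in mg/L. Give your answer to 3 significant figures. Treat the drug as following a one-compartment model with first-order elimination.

e^(−kτ) = e^(−0.04630 × 35.2) = 0.1960
Accumulation ratio R = 1 / (1 − e^(−kτ)) = 1 / (1 − 0.1960) = 1.244
Steady-state peak = C₀ × R = 11.0 × 1.244 = 13.68 mg/L

13.7 mg/L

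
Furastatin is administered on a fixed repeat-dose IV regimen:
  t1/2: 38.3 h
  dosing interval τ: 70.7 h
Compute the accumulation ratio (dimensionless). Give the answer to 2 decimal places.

1.39

k = ln2 / t½ = 0.693147 / 38.3 = 0.01810 h⁻¹
e^(−kτ) = e^(−0.01810 × 70.7) = 0.2781
Accumulation ratio R = 1 / (1 − e^(−kτ)) = 1 / (1 − 0.2781) = 1.385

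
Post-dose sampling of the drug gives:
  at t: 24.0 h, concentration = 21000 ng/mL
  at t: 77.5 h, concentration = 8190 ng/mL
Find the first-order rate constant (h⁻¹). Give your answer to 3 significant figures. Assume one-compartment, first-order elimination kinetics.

0.0176 h⁻¹

k = ln(C₁/C₂) / (t₂ − t₁) = ln(21000/8190) / (77.5 − 24.0)
  = 0.9416 / 53.50 = 0.01760 h⁻¹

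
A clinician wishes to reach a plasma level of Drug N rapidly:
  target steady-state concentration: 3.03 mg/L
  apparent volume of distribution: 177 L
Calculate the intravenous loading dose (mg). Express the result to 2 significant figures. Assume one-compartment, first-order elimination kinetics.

LD = Css × Vd = 3.03 × 177 = 536.3 mg

540 mg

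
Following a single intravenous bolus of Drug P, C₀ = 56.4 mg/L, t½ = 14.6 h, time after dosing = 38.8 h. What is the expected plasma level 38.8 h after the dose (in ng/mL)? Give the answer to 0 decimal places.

k = ln2 / t½ = 0.693147 / 14.6 = 0.04748 h⁻¹
C = C₀ · e^(−k·t) = 56.40 × e^(−0.04748 × 38.8)
  = 56.40 × 0.1585 = 8.939 mg/L
Convert: 8.939 mg/L × 1000 = 8939 ng/mL

8939 ng/mL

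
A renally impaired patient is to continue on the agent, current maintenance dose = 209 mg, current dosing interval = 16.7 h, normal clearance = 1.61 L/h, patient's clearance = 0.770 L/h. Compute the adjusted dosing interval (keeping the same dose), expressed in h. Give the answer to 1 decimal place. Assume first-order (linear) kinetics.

To keep the same average steady-state level, dosing rate must scale with clearance.
CL ratio = 0.770 / 1.61 = 0.4783
New interval (same dose) = 16.7 / 0.4783 = 34.92 h

34.9 h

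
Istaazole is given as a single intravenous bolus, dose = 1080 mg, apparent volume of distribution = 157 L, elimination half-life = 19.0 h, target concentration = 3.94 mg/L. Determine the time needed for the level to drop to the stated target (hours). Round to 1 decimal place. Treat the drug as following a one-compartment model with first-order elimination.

C₀ = Dose / Vd = 1080 / 157 = 6.879 mg/L
k = ln2 / t½ = 0.693147 / 19.0 = 0.03648 h⁻¹
t = ln(C₀ / C) / k = ln(6.879 / 3.94) / 0.03648
  = ln(1.746) / 0.03648 = 0.5573 / 0.03648 = 15.28 h

15.3 h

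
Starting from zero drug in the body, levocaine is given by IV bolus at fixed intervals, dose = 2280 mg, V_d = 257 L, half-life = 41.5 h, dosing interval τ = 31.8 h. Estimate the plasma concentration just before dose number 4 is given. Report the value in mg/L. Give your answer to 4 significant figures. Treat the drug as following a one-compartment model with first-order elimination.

C₀ per dose = Dose / Vd = 2280 / 257 = 8.872 mg/L
k = ln2 / t½ = 0.693147 / 41.5 = 0.01670 h⁻¹
Fraction remaining after one interval: r = e^(−kτ) = e^(−0.01670 × 31.8) = 0.5880
Before dose 4, 3 doses have been given (aged 1τ, 2τ, 3τ).
C_trough = C₀ × (r + r² + … + r^3) = C₀ × r(1−r^3)/(1−r)
        = 8.872 × 0.5880 × (1 − 0.2033) / (1 − 0.5880) = 10.09 mg/L

10.09 mg/L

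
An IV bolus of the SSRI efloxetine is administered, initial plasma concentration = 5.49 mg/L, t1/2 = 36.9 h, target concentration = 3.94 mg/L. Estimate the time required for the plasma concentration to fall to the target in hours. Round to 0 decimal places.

k = ln2 / t½ = 0.693147 / 36.9 = 0.01878 h⁻¹
t = ln(C₀ / C) / k = ln(5.490 / 3.94) / 0.01878
  = ln(1.393) / 0.01878 = 0.3315 / 0.01878 = 17.65 h

18 h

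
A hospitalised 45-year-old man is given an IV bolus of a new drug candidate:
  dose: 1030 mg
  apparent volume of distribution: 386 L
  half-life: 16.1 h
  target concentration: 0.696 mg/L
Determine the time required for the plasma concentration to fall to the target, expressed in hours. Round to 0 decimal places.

31 h

C₀ = Dose / Vd = 1030 / 386 = 2.668 mg/L
k = ln2 / t½ = 0.693147 / 16.1 = 0.04305 h⁻¹
t = ln(C₀ / C) / k = ln(2.668 / 0.696) / 0.04305
  = ln(3.833) / 0.04305 = 1.344 / 0.04305 = 31.22 h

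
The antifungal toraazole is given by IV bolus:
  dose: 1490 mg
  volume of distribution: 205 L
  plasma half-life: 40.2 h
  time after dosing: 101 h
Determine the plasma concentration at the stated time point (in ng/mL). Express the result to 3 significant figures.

C₀ = Dose / Vd = 1490 / 205 = 7.268 mg/L
k = ln2 / t½ = 0.693147 / 40.2 = 0.01724 h⁻¹
C = C₀ · e^(−k·t) = 7.268 × e^(−0.01724 × 101)
  = 7.268 × 0.1753 = 1.274 mg/L
Convert: 1.274 mg/L × 1000 = 1274 ng/mL

1270 ng/mL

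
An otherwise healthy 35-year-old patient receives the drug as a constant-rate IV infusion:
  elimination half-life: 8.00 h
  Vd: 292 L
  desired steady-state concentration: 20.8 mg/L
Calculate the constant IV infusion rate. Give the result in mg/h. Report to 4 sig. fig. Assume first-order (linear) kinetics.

k = ln2 / t½ = 0.693147 / 8.00 = 0.08664 h⁻¹
CL = k × Vd = 0.08664 × 292 = 25.30 L/h
At steady state, infusion rate R₀ = Css × CL = 20.8 × 25.30 = 526.2 mg/h

526.2 mg/h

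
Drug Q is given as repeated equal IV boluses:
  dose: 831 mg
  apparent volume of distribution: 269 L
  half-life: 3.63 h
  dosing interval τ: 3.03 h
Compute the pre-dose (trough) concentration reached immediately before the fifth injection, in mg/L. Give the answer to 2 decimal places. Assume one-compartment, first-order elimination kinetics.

C₀ per dose = Dose / Vd = 831 / 269 = 3.089 mg/L
k = ln2 / t½ = 0.693147 / 3.63 = 0.1909 h⁻¹
Fraction remaining after one interval: r = e^(−kτ) = e^(−0.1909 × 3.03) = 0.5608
Before dose 5, 4 doses have been given (aged 1τ, 2τ, 3τ, 4τ).
C_trough = C₀ × (r + r² + … + r^4) = C₀ × r(1−r^4)/(1−r)
        = 3.089 × 0.5608 × (1 − 0.09891) / (1 − 0.5608) = 3.554 mg/L

3.55 mg/L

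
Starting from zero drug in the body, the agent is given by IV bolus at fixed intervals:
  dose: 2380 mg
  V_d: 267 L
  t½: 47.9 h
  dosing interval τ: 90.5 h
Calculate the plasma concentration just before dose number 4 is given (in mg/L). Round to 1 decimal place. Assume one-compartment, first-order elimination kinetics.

C₀ per dose = Dose / Vd = 2380 / 267 = 8.914 mg/L
k = ln2 / t½ = 0.693147 / 47.9 = 0.01447 h⁻¹
Fraction remaining after one interval: r = e^(−kτ) = e^(−0.01447 × 90.5) = 0.2699
Before dose 4, 3 doses have been given (aged 1τ, 2τ, 3τ).
C_trough = C₀ × (r + r² + … + r^3) = C₀ × r(1−r^3)/(1−r)
        = 8.914 × 0.2699 × (1 − 0.01966) / (1 − 0.2699) = 3.231 mg/L

3.2 mg/L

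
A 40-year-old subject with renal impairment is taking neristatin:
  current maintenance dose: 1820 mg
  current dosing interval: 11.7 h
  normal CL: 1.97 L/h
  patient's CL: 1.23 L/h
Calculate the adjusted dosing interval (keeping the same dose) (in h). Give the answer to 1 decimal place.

To keep the same average steady-state level, dosing rate must scale with clearance.
CL ratio = 1.23 / 1.97 = 0.6244
New interval (same dose) = 11.7 / 0.6244 = 18.74 h

18.7 h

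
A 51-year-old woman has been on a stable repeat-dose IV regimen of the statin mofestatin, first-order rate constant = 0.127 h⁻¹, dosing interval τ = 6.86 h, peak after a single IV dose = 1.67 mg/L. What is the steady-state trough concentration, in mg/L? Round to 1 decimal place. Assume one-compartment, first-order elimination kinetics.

1.2 mg/L

e^(−kτ) = e^(−0.1270 × 6.86) = 0.4184
Accumulation ratio R = 1 / (1 − e^(−kτ)) = 1 / (1 − 0.4184) = 1.719
Steady-state trough = C₀ × R × e^(−kτ) = 1.67 × 1.719 × 0.4184 = 1.201 mg/L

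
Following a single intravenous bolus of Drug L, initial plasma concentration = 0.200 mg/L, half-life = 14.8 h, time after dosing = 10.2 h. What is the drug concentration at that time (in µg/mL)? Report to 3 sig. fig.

0.124 µg/mL

k = ln2 / t½ = 0.693147 / 14.8 = 0.04683 h⁻¹
C = C₀ · e^(−k·t) = 0.2000 × e^(−0.04683 × 10.2)
  = 0.2000 × 0.6202 = 0.1240 mg/L
(0.1240 mg/L = 0.1240 µg/mL)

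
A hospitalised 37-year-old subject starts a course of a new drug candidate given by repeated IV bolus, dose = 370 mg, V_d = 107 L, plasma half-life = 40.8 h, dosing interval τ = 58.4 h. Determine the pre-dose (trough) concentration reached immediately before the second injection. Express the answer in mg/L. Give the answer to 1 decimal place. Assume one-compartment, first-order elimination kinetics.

C₀ per dose = Dose / Vd = 370 / 107 = 3.458 mg/L
k = ln2 / t½ = 0.693147 / 40.8 = 0.01699 h⁻¹
Fraction remaining after one interval: r = e^(−kτ) = e^(−0.01699 × 58.4) = 0.3708
Before dose 2, 1 dose has been given (aged 1τ).
C_trough = C₀ × r = 3.458 × 0.3708 = 1.282 mg/L

1.3 mg/L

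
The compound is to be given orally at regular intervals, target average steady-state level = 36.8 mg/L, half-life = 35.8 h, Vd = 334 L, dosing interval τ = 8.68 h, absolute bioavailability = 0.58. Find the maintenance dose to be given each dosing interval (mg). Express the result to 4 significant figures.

3561 mg

k = ln2 / t½ = 0.693147 / 35.8 = 0.01936 h⁻¹
CL = k × Vd = 0.01936 × 334 = 6.466 L/h
At steady state, F × (Dose/τ) = Css × CL.
Dose = Css × CL × τ / F = 36.8 × 6.466 × 8.68 / 0.58 = 3561 mg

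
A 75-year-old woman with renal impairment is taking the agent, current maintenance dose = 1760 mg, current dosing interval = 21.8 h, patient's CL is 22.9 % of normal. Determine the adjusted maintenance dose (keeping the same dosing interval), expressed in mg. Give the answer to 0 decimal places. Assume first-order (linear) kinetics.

To keep the same average steady-state level, dosing rate must scale with clearance.
CL ratio = 22.9 / 100 = 0.2290
New dose (same interval) = 1760 × 0.2290 = 403.0 mg

403 mg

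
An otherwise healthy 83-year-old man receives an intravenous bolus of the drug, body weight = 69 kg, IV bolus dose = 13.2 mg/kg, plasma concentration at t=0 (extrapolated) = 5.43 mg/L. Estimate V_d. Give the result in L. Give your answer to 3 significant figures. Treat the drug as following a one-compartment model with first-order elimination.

Dose = 13.2 × 69 = 910.8 mg
Vd = Dose / C₀ = 910.8 / 5.43 = 167.7 L

168 L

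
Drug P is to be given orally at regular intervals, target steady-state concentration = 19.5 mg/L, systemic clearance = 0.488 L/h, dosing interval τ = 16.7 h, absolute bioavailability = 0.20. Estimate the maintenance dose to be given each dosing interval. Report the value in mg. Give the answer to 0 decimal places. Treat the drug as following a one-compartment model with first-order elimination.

At steady state, F × (Dose/τ) = Css × CL.
Dose = Css × CL × τ / F = 19.5 × 0.4880 × 16.7 / 0.20 = 794.6 mg

795 mg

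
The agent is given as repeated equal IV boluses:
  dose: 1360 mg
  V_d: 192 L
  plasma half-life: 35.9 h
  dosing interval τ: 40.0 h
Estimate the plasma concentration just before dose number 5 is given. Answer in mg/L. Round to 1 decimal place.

C₀ per dose = Dose / Vd = 1360 / 192 = 7.083 mg/L
k = ln2 / t½ = 0.693147 / 35.9 = 0.01931 h⁻¹
Fraction remaining after one interval: r = e^(−kτ) = e^(−0.01931 × 40.0) = 0.4619
Before dose 5, 4 doses have been given (aged 1τ, 2τ, 3τ, 4τ).
C_trough = C₀ × (r + r² + … + r^4) = C₀ × r(1−r^4)/(1−r)
        = 7.083 × 0.4619 × (1 − 0.04552) / (1 − 0.4619) = 5.803 mg/L

5.8 mg/L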